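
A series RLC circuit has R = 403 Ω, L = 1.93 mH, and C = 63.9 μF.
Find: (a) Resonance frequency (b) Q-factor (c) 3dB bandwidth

Step 1 — Resonance: ω₀ = 1/√(LC) = 1/√(0.00193·6.39e-05) = 2848 rad/s.
Step 2 — f₀ = ω₀/(2π) = 453.2 Hz.
Step 3 — Series Q: Q = ω₀L/R = 2848·0.00193/403 = 0.01364.
Step 4 — Bandwidth: Δω = ω₀/Q = 2.088e+05 rad/s; BW = Δω/(2π) = 3.323e+04 Hz.

(a) f₀ = 453.2 Hz  (b) Q = 0.01364  (c) BW = 3.323e+04 Hz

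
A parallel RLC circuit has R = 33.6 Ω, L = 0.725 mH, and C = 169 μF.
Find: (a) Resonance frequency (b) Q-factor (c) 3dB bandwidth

Step 1 — Resonance: ω₀ = 1/√(LC) = 1/√(0.000725·0.000169) = 2857 rad/s.
Step 2 — f₀ = ω₀/(2π) = 454.7 Hz.
Step 3 — Parallel Q: Q = R/(ω₀L) = 33.6/(2857·0.000725) = 16.22.
Step 4 — Bandwidth: Δω = ω₀/Q = 176.1 rad/s; BW = Δω/(2π) = 28.03 Hz.

(a) f₀ = 454.7 Hz  (b) Q = 16.22  (c) BW = 28.03 Hz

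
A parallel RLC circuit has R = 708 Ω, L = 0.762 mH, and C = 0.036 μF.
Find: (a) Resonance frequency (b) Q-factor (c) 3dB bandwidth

Step 1 — Resonance: ω₀ = 1/√(LC) = 1/√(0.000762·3.6e-08) = 1.909e+05 rad/s.
Step 2 — f₀ = ω₀/(2π) = 3.039e+04 Hz.
Step 3 — Parallel Q: Q = R/(ω₀L) = 708/(1.909e+05·0.000762) = 4.866.
Step 4 — Bandwidth: Δω = ω₀/Q = 3.923e+04 rad/s; BW = Δω/(2π) = 6244 Hz.

(a) f₀ = 3.039e+04 Hz  (b) Q = 4.866  (c) BW = 6244 Hz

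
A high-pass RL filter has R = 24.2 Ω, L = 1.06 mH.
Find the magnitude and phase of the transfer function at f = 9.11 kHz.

Step 1 — Angular frequency: ω = 2π·9110 = 5.724e+04 rad/s.
Step 2 — Transfer function: H(jω) = jωL/(R + jωL).
Step 3 — Numerator jωL = j·60.67; denominator R + jωL = 24.2 + j60.67.
Step 4 — H = 0.8628 + j0.3441.
Step 5 — Magnitude: |H| = 0.9288 (-0.6 dB); phase: φ = 21.7°.

|H| = 0.9288 (-0.6 dB), φ = 21.7°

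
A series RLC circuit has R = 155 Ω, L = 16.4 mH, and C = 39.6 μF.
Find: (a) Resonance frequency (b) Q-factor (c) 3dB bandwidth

Step 1 — Resonance: ω₀ = 1/√(LC) = 1/√(0.0164·3.96e-05) = 1241 rad/s.
Step 2 — f₀ = ω₀/(2π) = 197.5 Hz.
Step 3 — Series Q: Q = ω₀L/R = 1241·0.0164/155 = 0.1313.
Step 4 — Bandwidth: Δω = ω₀/Q = 9451 rad/s; BW = Δω/(2π) = 1504 Hz.

(a) f₀ = 197.5 Hz  (b) Q = 0.1313  (c) BW = 1504 Hz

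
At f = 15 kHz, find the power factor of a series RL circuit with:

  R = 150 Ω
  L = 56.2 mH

Step 1 — Angular frequency: ω = 2π·f = 2π·1.5e+04 = 9.425e+04 rad/s.
Step 2 — Component impedances:
  R: Z = R = 150 Ω
  L: Z = jωL = j·9.425e+04·0.0562 = 0 + j5297 Ω
Step 3 — Series combination: Z_total = R + L = 150 + j5297 Ω = 5299∠88.4° Ω.
Step 4 — Power factor: PF = cos(φ) = Re(Z)/|Z| = 150/5299 = 0.02831.
Step 5 — Type: Im(Z) = 5297 ⇒ lagging (phase φ = 88.4°).

PF = 0.02831 (lagging, φ = 88.4°)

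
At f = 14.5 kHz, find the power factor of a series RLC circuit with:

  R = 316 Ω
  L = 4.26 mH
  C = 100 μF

Step 1 — Angular frequency: ω = 2π·f = 2π·1.45e+04 = 9.111e+04 rad/s.
Step 2 — Component impedances:
  R: Z = R = 316 Ω
  L: Z = jωL = j·9.111e+04·0.00426 = 0 + j388.1 Ω
  C: Z = 1/(jωC) = -j/(ω·C) = 0 - j0.1098 Ω
Step 3 — Series combination: Z_total = R + L + C = 316 + j388 Ω = 500.4∠50.8° Ω.
Step 4 — Power factor: PF = cos(φ) = Re(Z)/|Z| = 316/500.4 = 0.6315.
Step 5 — Type: Im(Z) = 388 ⇒ lagging (phase φ = 50.8°).

PF = 0.6315 (lagging, φ = 50.8°)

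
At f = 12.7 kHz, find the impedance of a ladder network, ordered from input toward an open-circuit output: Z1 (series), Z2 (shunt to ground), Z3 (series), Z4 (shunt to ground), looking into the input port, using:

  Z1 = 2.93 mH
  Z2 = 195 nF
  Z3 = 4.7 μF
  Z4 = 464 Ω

Step 1 — Angular frequency: ω = 2π·f = 2π·1.27e+04 = 7.98e+04 rad/s.
Step 2 — Component impedances:
  Z1: Z = jωL = j·7.98e+04·0.00293 = 0 + j233.8 Ω
  Z2: Z = 1/(jωC) = -j/(ω·C) = 0 - j64.27 Ω
  Z3: Z = 1/(jωC) = -j/(ω·C) = 0 - j2.666 Ω
  Z4: Z = R = 464 Ω
Step 3 — Ladder network (open output): work backward from the far end, alternating series and parallel combinations. Z_in = 8.72 + j170.8 Ω = 171∠87.1° Ω.

Z = 8.72 + j170.8 Ω = 171∠87.1° Ω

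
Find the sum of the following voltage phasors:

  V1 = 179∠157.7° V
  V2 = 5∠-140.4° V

Step 1 — Convert each phasor to rectangular form:
  V1 = 179·(cos(157.7°) + j·sin(157.7°)) = -165.6 + j67.92 V
  V2 = 5·(cos(-140.4°) + j·sin(-140.4°)) = -3.853 - j3.187 V
Step 2 — Sum components: V_total = -169.5 + j64.74 V.
Step 3 — Convert to polar: |V_total| = 181.4 V, ∠V_total = 159.1°.

V_total = 181.4∠159.1° V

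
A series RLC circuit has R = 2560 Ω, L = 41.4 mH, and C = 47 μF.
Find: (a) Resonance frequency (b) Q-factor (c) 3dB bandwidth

Step 1 — Resonance: ω₀ = 1/√(LC) = 1/√(0.0414·4.7e-05) = 716.9 rad/s.
Step 2 — f₀ = ω₀/(2π) = 114.1 Hz.
Step 3 — Series Q: Q = ω₀L/R = 716.9·0.0414/2560 = 0.01159.
Step 4 — Bandwidth: Δω = ω₀/Q = 6.184e+04 rad/s; BW = Δω/(2π) = 9841 Hz.

(a) f₀ = 114.1 Hz  (b) Q = 0.01159  (c) BW = 9841 Hz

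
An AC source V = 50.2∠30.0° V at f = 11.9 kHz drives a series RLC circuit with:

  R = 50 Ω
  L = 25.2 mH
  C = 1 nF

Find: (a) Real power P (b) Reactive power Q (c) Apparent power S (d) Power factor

Step 1 — Angular frequency: ω = 2π·f = 2π·1.19e+04 = 7.477e+04 rad/s.
Step 2 — Component impedances:
  R: Z = R = 50 Ω
  L: Z = jωL = j·7.477e+04·0.0252 = 0 + j1884 Ω
  C: Z = 1/(jωC) = -j/(ω·C) = 0 - j1.337e+04 Ω
Step 3 — Series combination: Z_total = R + L + C = 50 - j1.149e+04 Ω = 1.149e+04∠-89.8° Ω.
Step 4 — Source phasor: V = 50.2∠30.0° V = 43.47 + j25.1 V.
Step 5 — Current: I = V / Z = -0.002168 + j0.003793 A = 0.004369∠119.8° A.
Step 6 — Complex power: S = V·I* = 0.0009544 - j0.2193 VA.
Step 7 — Real power: P = Re(S) = 0.0009544 W.
Step 8 — Reactive power: Q = Im(S) = -0.2193 VAR.
Step 9 — Apparent power: |S| = 0.2193 VA.
Step 10 — Power factor: PF = P/|S| = 0.004352 (leading).

(a) P = 0.0009544 W  (b) Q = -0.2193 VAR  (c) S = 0.2193 VA  (d) PF = 0.004352 (leading)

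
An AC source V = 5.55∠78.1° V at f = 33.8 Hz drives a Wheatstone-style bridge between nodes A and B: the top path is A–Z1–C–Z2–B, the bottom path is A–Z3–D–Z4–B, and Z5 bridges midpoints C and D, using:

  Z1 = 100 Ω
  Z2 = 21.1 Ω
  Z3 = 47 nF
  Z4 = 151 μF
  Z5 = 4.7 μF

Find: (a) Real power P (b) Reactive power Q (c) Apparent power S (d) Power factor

Step 1 — Angular frequency: ω = 2π·f = 2π·33.8 = 212.4 rad/s.
Step 2 — Component impedances:
  Z1: Z = R = 100 Ω
  Z2: Z = R = 21.1 Ω
  Z3: Z = 1/(jωC) = -j/(ω·C) = 0 - j1.002e+05 Ω
  Z4: Z = 1/(jωC) = -j/(ω·C) = 0 - j31.18 Ω
  Z5: Z = 1/(jωC) = -j/(ω·C) = 0 - j1002 Ω
Step 3 — Bridge requires nodal analysis (the Z5 bridge couples midpoints C and D, so the two paths cannot be reduced to a simple series/parallel combination). Setting node B to ground and injecting 1 A at node A, the 3-node admittance system at A, C, D solves to V_A = Z_AB = 121.1 - j0.5756 Ω = 121.1∠-0.3° Ω.
Step 4 — Source phasor: V = 5.55∠78.1° V = 1.144 + j5.431 V.
Step 5 — Current: I = V / Z = 0.009238 + j0.04489 A = 0.04583∠78.4° A.
Step 6 — Complex power: S = V·I* = 0.2544 - j0.001209 VA.
Step 7 — Real power: P = Re(S) = 0.2544 W.
Step 8 — Reactive power: Q = Im(S) = -0.001209 VAR.
Step 9 — Apparent power: |S| = 0.2544 VA.
Step 10 — Power factor: PF = P/|S| = 1 (leading).

(a) P = 0.2544 W  (b) Q = -0.001209 VAR  (c) S = 0.2544 VA  (d) PF = 1 (leading)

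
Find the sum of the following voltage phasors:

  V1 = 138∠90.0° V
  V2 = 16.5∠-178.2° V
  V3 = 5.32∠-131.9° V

Step 1 — Convert each phasor to rectangular form:
  V1 = 138·(cos(90.0°) + j·sin(90.0°)) = 0 + j138 V
  V2 = 16.5·(cos(-178.2°) + j·sin(-178.2°)) = -16.49 - j0.5183 V
  V3 = 5.32·(cos(-131.9°) + j·sin(-131.9°)) = -3.553 - j3.96 V
Step 2 — Sum components: V_total = -20.04 + j133.5 V.
Step 3 — Convert to polar: |V_total| = 135 V, ∠V_total = 98.5°.

V_total = 135∠98.5° V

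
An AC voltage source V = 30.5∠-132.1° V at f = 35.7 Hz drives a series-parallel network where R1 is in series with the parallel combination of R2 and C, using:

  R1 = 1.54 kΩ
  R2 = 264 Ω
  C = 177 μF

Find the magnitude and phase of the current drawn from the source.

Step 1 — Angular frequency: ω = 2π·f = 2π·35.7 = 224.3 rad/s.
Step 2 — Component impedances:
  R1: Z = R = 1540 Ω
  R2: Z = R = 264 Ω
  C: Z = 1/(jωC) = -j/(ω·C) = 0 - j25.19 Ω
Step 3 — Parallel branch: R2 || C = 1/(1/R2 + 1/C) = 2.381 - j24.96 Ω.
Step 4 — Series with R1: Z_total = R1 + (R2 || C) = 1542 - j24.96 Ω = 1543∠-0.9° Ω.
Step 5 — Source phasor: V = 30.5∠-132.1° V = -20.45 - j22.63 V.
Step 6 — Ohm's law: I = V / Z_total = (-20.45 - j22.63) / (1542 - j24.96) = -0.01302 - j0.01488 A.
Step 7 — Convert to polar: |I| = 0.01977 A, ∠I = -131.2°.

I = 0.01977∠-131.2° A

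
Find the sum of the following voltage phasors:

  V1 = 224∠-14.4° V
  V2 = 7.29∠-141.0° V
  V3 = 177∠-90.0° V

Step 1 — Convert each phasor to rectangular form:
  V1 = 224·(cos(-14.4°) + j·sin(-14.4°)) = 217 - j55.71 V
  V2 = 7.29·(cos(-141.0°) + j·sin(-141.0°)) = -5.665 - j4.588 V
  V3 = 177·(cos(-90.0°) + j·sin(-90.0°)) = 0 - j177 V
Step 2 — Sum components: V_total = 211.3 - j237.3 V.
Step 3 — Convert to polar: |V_total| = 317.7 V, ∠V_total = -48.3°.

V_total = 317.7∠-48.3° V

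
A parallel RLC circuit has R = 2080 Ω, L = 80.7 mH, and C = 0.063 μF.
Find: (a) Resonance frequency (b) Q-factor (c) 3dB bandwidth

Step 1 — Resonance: ω₀ = 1/√(LC) = 1/√(0.0807·6.3e-08) = 1.402e+04 rad/s.
Step 2 — f₀ = ω₀/(2π) = 2232 Hz.
Step 3 — Parallel Q: Q = R/(ω₀L) = 2080/(1.402e+04·0.0807) = 1.838.
Step 4 — Bandwidth: Δω = ω₀/Q = 7631 rad/s; BW = Δω/(2π) = 1215 Hz.

(a) f₀ = 2232 Hz  (b) Q = 1.838  (c) BW = 1215 Hz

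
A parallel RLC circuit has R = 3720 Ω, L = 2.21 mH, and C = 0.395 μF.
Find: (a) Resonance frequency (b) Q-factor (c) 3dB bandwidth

Step 1 — Resonance: ω₀ = 1/√(LC) = 1/√(0.00221·3.95e-07) = 3.385e+04 rad/s.
Step 2 — f₀ = ω₀/(2π) = 5387 Hz.
Step 3 — Parallel Q: Q = R/(ω₀L) = 3720/(3.385e+04·0.00221) = 49.73.
Step 4 — Bandwidth: Δω = ω₀/Q = 680.5 rad/s; BW = Δω/(2π) = 108.3 Hz.

(a) f₀ = 5387 Hz  (b) Q = 49.73  (c) BW = 108.3 Hz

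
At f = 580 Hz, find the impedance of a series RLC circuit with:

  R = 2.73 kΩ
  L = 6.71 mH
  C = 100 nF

Step 1 — Angular frequency: ω = 2π·f = 2π·580 = 3644 rad/s.
Step 2 — Component impedances:
  R: Z = R = 2730 Ω
  L: Z = jωL = j·3644·0.00671 = 0 + j24.45 Ω
  C: Z = 1/(jωC) = -j/(ω·C) = 0 - j2744 Ω
Step 3 — Series combination: Z_total = R + L + C = 2730 - j2720 Ω = 3853∠-44.9° Ω.

Z = 2730 - j2720 Ω = 3853∠-44.9° Ω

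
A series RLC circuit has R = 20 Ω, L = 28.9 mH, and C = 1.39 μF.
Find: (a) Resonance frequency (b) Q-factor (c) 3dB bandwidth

Step 1 — Resonance: ω₀ = 1/√(LC) = 1/√(0.0289·1.39e-06) = 4989 rad/s.
Step 2 — f₀ = ω₀/(2π) = 794.1 Hz.
Step 3 — Series Q: Q = ω₀L/R = 4989·0.0289/20 = 7.21.
Step 4 — Bandwidth: Δω = ω₀/Q = 692 rad/s; BW = Δω/(2π) = 110.1 Hz.

(a) f₀ = 794.1 Hz  (b) Q = 7.21  (c) BW = 110.1 Hz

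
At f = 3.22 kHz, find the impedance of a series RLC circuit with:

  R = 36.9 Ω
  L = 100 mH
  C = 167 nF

Step 1 — Angular frequency: ω = 2π·f = 2π·3220 = 2.023e+04 rad/s.
Step 2 — Component impedances:
  R: Z = R = 36.9 Ω
  L: Z = jωL = j·2.023e+04·0.1 = 0 + j2023 Ω
  C: Z = 1/(jωC) = -j/(ω·C) = 0 - j296 Ω
Step 3 — Series combination: Z_total = R + L + C = 36.9 + j1727 Ω = 1728∠88.8° Ω.

Z = 36.9 + j1727 Ω = 1728∠88.8° Ω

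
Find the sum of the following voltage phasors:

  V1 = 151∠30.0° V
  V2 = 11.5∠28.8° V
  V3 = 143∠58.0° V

Step 1 — Convert each phasor to rectangular form:
  V1 = 151·(cos(30.0°) + j·sin(30.0°)) = 130.8 + j75.5 V
  V2 = 11.5·(cos(28.8°) + j·sin(28.8°)) = 10.08 + j5.54 V
  V3 = 143·(cos(58.0°) + j·sin(58.0°)) = 75.78 + j121.3 V
Step 2 — Sum components: V_total = 216.6 + j202.3 V.
Step 3 — Convert to polar: |V_total| = 296.4 V, ∠V_total = 43.0°.

V_total = 296.4∠43.0° V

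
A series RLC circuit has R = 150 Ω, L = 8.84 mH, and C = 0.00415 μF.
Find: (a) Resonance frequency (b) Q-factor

Step 1 — Resonance condition Im(Z)=0 gives ω₀ = 1/√(LC).
Step 2 — ω₀ = 1/√(0.00884·4.15e-09) = 1.651e+05 rad/s.
Step 3 — f₀ = ω₀/(2π) = 2.628e+04 Hz.
Step 4 — Series Q: Q = ω₀L/R = 1.651e+05·0.00884/150 = 9.73.

(a) f₀ = 2.628e+04 Hz  (b) Q = 9.73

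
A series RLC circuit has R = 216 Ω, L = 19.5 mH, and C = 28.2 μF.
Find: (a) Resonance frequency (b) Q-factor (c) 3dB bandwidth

Step 1 — Resonance condition Im(Z)=0 gives ω₀ = 1/√(LC).
Step 2 — ω₀ = 1/√(0.0195·2.82e-05) = 1349 rad/s.
Step 3 — f₀ = ω₀/(2π) = 214.6 Hz.
Step 4 — Series Q: Q = ω₀L/R = 1349·0.0195/216 = 0.1217.
Step 5 — 3dB bandwidth: Δω = ω₀/Q = 1.108e+04 rad/s; BW = Δω/(2π) = 1763 Hz.

(a) f₀ = 214.6 Hz  (b) Q = 0.1217  (c) BW = 1763 Hz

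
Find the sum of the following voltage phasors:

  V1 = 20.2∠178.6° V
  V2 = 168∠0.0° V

Step 1 — Convert each phasor to rectangular form:
  V1 = 20.2·(cos(178.6°) + j·sin(178.6°)) = -20.19 + j0.4935 V
  V2 = 168·(cos(0.0°) + j·sin(0.0°)) = 168 V
Step 2 — Sum components: V_total = 147.8 + j0.4935 V.
Step 3 — Convert to polar: |V_total| = 147.8 V, ∠V_total = 0.2°.

V_total = 147.8∠0.2° V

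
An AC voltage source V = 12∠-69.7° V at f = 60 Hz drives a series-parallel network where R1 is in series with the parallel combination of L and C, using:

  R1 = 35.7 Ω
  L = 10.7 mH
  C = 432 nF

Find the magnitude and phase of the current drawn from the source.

Step 1 — Angular frequency: ω = 2π·f = 2π·60 = 377 rad/s.
Step 2 — Component impedances:
  R1: Z = R = 35.7 Ω
  L: Z = jωL = j·377·0.0107 = 0 + j4.034 Ω
  C: Z = 1/(jωC) = -j/(ω·C) = 0 - j6140 Ω
Step 3 — Parallel branch: L || C = 1/(1/L + 1/C) = 0 + j4.036 Ω.
Step 4 — Series with R1: Z_total = R1 + (L || C) = 35.7 + j4.036 Ω = 35.93∠6.5° Ω.
Step 5 — Source phasor: V = 12∠-69.7° V = 4.163 - j11.25 V.
Step 6 — Ohm's law: I = V / Z_total = (4.163 - j11.25) / (35.7 + j4.036) = 0.07995 - j0.3243 A.
Step 7 — Convert to polar: |I| = 0.334 A, ∠I = -76.2°.

I = 0.334∠-76.2° A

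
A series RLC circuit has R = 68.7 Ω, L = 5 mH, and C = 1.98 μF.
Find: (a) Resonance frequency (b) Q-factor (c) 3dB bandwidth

Step 1 — Resonance: ω₀ = 1/√(LC) = 1/√(0.005·1.98e-06) = 1.005e+04 rad/s.
Step 2 — f₀ = ω₀/(2π) = 1600 Hz.
Step 3 — Series Q: Q = ω₀L/R = 1.005e+04·0.005/68.7 = 0.7315.
Step 4 — Bandwidth: Δω = ω₀/Q = 1.374e+04 rad/s; BW = Δω/(2π) = 2187 Hz.

(a) f₀ = 1600 Hz  (b) Q = 0.7315  (c) BW = 2187 Hz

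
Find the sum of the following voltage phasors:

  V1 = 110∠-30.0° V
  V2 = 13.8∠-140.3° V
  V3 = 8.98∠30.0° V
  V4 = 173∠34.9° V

Step 1 — Convert each phasor to rectangular form:
  V1 = 110·(cos(-30.0°) + j·sin(-30.0°)) = 95.26 - j55 V
  V2 = 13.8·(cos(-140.3°) + j·sin(-140.3°)) = -10.62 - j8.815 V
  V3 = 8.98·(cos(30.0°) + j·sin(30.0°)) = 7.777 + j4.49 V
  V4 = 173·(cos(34.9°) + j·sin(34.9°)) = 141.9 + j98.98 V
Step 2 — Sum components: V_total = 234.3 + j39.66 V.
Step 3 — Convert to polar: |V_total| = 237.6 V, ∠V_total = 9.6°.

V_total = 237.6∠9.6° V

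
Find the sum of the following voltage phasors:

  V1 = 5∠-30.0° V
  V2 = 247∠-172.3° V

Step 1 — Convert each phasor to rectangular form:
  V1 = 5·(cos(-30.0°) + j·sin(-30.0°)) = 4.33 - j2.5 V
  V2 = 247·(cos(-172.3°) + j·sin(-172.3°)) = -244.8 - j33.09 V
Step 2 — Sum components: V_total = -240.4 - j35.59 V.
Step 3 — Convert to polar: |V_total| = 243.1 V, ∠V_total = -171.6°.

V_total = 243.1∠-171.6° V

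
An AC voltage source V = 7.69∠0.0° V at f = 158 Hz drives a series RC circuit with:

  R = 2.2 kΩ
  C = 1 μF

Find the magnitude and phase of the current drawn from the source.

Step 1 — Angular frequency: ω = 2π·f = 2π·158 = 992.7 rad/s.
Step 2 — Component impedances:
  R: Z = R = 2200 Ω
  C: Z = 1/(jωC) = -j/(ω·C) = 0 - j1007 Ω
Step 3 — Series combination: Z_total = R + C = 2200 - j1007 Ω = 2420∠-24.6° Ω.
Step 4 — Source phasor: V = 7.69∠0.0° V = 7.69 V.
Step 5 — Ohm's law: I = V / Z_total = (7.69) / (2200 - j1007) = 0.00289 + j0.001323 A.
Step 6 — Convert to polar: |I| = 0.003178 A, ∠I = 24.6°.

I = 0.003178∠24.6° A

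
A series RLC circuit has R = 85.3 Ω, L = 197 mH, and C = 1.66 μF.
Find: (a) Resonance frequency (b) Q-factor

Step 1 — Resonance condition Im(Z)=0 gives ω₀ = 1/√(LC).
Step 2 — ω₀ = 1/√(0.197·1.66e-06) = 1749 rad/s.
Step 3 — f₀ = ω₀/(2π) = 278.3 Hz.
Step 4 — Series Q: Q = ω₀L/R = 1749·0.197/85.3 = 4.039.

(a) f₀ = 278.3 Hz  (b) Q = 4.039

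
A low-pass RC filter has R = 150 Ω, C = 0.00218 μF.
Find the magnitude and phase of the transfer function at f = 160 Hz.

Step 1 — Angular frequency: ω = 2π·160 = 1005 rad/s.
Step 2 — Transfer function: H(jω) = 1/(1 + jωRC).
Step 3 — Denominator: 1 + jωRC = 1 + j·1005·150·2.18e-09 = 1 + j0.0003287.
Step 4 — H = 1 - j0.0003287.
Step 5 — Magnitude: |H| = 1 (-0.0 dB); phase: φ = -0.0°.

|H| = 1 (-0.0 dB), φ = -0.0°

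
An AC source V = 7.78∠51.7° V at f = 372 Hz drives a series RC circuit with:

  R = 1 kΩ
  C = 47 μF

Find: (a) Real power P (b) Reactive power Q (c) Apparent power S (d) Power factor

Step 1 — Angular frequency: ω = 2π·f = 2π·372 = 2337 rad/s.
Step 2 — Component impedances:
  R: Z = R = 1000 Ω
  C: Z = 1/(jωC) = -j/(ω·C) = 0 - j9.103 Ω
Step 3 — Series combination: Z_total = R + C = 1000 - j9.103 Ω = 1000∠-0.5° Ω.
Step 4 — Source phasor: V = 7.78∠51.7° V = 4.822 + j6.106 V.
Step 5 — Current: I = V / Z = 0.004766 + j0.006149 A = 0.00778∠52.2° A.
Step 6 — Complex power: S = V·I* = 0.06052 - j0.0005509 VA.
Step 7 — Real power: P = Re(S) = 0.06052 W.
Step 8 — Reactive power: Q = Im(S) = -0.0005509 VAR.
Step 9 — Apparent power: |S| = 0.06053 VA.
Step 10 — Power factor: PF = P/|S| = 1 (leading).

(a) P = 0.06052 W  (b) Q = -0.0005509 VAR  (c) S = 0.06053 VA  (d) PF = 1 (leading)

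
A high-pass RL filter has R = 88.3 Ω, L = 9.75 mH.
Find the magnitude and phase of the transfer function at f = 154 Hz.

Step 1 — Angular frequency: ω = 2π·154 = 967.6 rad/s.
Step 2 — Transfer function: H(jω) = jωL/(R + jωL).
Step 3 — Numerator jωL = j·9.434; denominator R + jωL = 88.3 + j9.434.
Step 4 — H = 0.01129 + j0.1056.
Step 5 — Magnitude: |H| = 0.1062 (-19.5 dB); phase: φ = 83.9°.

|H| = 0.1062 (-19.5 dB), φ = 83.9°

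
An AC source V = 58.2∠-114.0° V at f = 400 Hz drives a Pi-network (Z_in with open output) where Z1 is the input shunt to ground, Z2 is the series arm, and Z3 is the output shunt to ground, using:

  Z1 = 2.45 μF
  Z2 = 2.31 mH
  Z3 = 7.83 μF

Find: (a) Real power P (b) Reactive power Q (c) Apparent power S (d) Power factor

Step 1 — Angular frequency: ω = 2π·f = 2π·400 = 2513 rad/s.
Step 2 — Component impedances:
  Z1: Z = 1/(jωC) = -j/(ω·C) = 0 - j162.4 Ω
  Z2: Z = jωL = j·2513·0.00231 = 0 + j5.806 Ω
  Z3: Z = 1/(jωC) = -j/(ω·C) = 0 - j50.82 Ω
Step 3 — With open output, the series arm Z2 and the output shunt Z3 appear in series to ground: Z2 + Z3 = 0 - j45.01 Ω.
Step 4 — Parallel with input shunt Z1: Z_in = Z1 || (Z2 + Z3) = 0 - j35.24 Ω = 35.24∠-90.0° Ω.
Step 5 — Source phasor: V = 58.2∠-114.0° V = -23.67 - j53.17 V.
Step 6 — Current: I = V / Z = 1.509 - j0.6717 A = 1.651∠-24.0° A.
Step 7 — Complex power: S = V·I* = 0 - j96.11 VA.
Step 8 — Real power: P = Re(S) = 0 W.
Step 9 — Reactive power: Q = Im(S) = -96.11 VAR.
Step 10 — Apparent power: |S| = 96.11 VA.
Step 11 — Power factor: PF = P/|S| = 0 (leading).

(a) P = 0 W  (b) Q = -96.11 VAR  (c) S = 96.11 VA  (d) PF = 0 (leading)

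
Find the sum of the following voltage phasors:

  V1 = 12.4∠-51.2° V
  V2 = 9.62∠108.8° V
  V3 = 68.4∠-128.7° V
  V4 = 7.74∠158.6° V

Step 1 — Convert each phasor to rectangular form:
  V1 = 12.4·(cos(-51.2°) + j·sin(-51.2°)) = 7.77 - j9.664 V
  V2 = 9.62·(cos(108.8°) + j·sin(108.8°)) = -3.1 + j9.107 V
  V3 = 68.4·(cos(-128.7°) + j·sin(-128.7°)) = -42.77 - j53.38 V
  V4 = 7.74·(cos(158.6°) + j·sin(158.6°)) = -7.206 + j2.824 V
Step 2 — Sum components: V_total = -45.3 - j51.11 V.
Step 3 — Convert to polar: |V_total| = 68.3 V, ∠V_total = -131.6°.

V_total = 68.3∠-131.6° V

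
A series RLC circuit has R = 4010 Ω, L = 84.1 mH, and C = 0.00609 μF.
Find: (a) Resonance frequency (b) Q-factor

Step 1 — Resonance condition Im(Z)=0 gives ω₀ = 1/√(LC).
Step 2 — ω₀ = 1/√(0.0841·6.09e-09) = 4.419e+04 rad/s.
Step 3 — f₀ = ω₀/(2π) = 7033 Hz.
Step 4 — Series Q: Q = ω₀L/R = 4.419e+04·0.0841/4010 = 0.9267.

(a) f₀ = 7033 Hz  (b) Q = 0.9267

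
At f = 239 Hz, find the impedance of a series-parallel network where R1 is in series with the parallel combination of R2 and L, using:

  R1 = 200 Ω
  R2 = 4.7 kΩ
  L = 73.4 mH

Step 1 — Angular frequency: ω = 2π·f = 2π·239 = 1502 rad/s.
Step 2 — Component impedances:
  R1: Z = R = 200 Ω
  R2: Z = R = 4700 Ω
  L: Z = jωL = j·1502·0.0734 = 0 + j110.2 Ω
Step 3 — Parallel branch: R2 || L = 1/(1/R2 + 1/L) = 2.584 + j110.2 Ω.
Step 4 — Series with R1: Z_total = R1 + (R2 || L) = 202.6 + j110.2 Ω = 230.6∠28.5° Ω.

Z = 202.6 + j110.2 Ω = 230.6∠28.5° Ω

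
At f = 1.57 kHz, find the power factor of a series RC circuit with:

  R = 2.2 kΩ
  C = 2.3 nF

Step 1 — Angular frequency: ω = 2π·f = 2π·1570 = 9865 rad/s.
Step 2 — Component impedances:
  R: Z = R = 2200 Ω
  C: Z = 1/(jωC) = -j/(ω·C) = 0 - j4.408e+04 Ω
Step 3 — Series combination: Z_total = R + C = 2200 - j4.408e+04 Ω = 4.413e+04∠-87.1° Ω.
Step 4 — Power factor: PF = cos(φ) = Re(Z)/|Z| = 2200/4.413e+04 = 0.04985.
Step 5 — Type: Im(Z) = -4.408e+04 ⇒ leading (phase φ = -87.1°).

PF = 0.04985 (leading, φ = -87.1°)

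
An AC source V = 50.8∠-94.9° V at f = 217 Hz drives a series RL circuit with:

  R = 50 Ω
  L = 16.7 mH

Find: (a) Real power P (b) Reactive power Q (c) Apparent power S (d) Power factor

Step 1 — Angular frequency: ω = 2π·f = 2π·217 = 1363 rad/s.
Step 2 — Component impedances:
  R: Z = R = 50 Ω
  L: Z = jωL = j·1363·0.0167 = 0 + j22.77 Ω
Step 3 — Series combination: Z_total = R + L = 50 + j22.77 Ω = 54.94∠24.5° Ω.
Step 4 — Source phasor: V = 50.8∠-94.9° V = -4.339 - j50.61 V.
Step 5 — Current: I = V / Z = -0.4537 - j0.8057 A = 0.9246∠-119.4° A.
Step 6 — Complex power: S = V·I* = 42.75 + j19.47 VA.
Step 7 — Real power: P = Re(S) = 42.75 W.
Step 8 — Reactive power: Q = Im(S) = 19.47 VAR.
Step 9 — Apparent power: |S| = 46.97 VA.
Step 10 — Power factor: PF = P/|S| = 0.9101 (lagging).

(a) P = 42.75 W  (b) Q = 19.47 VAR  (c) S = 46.97 VA  (d) PF = 0.9101 (lagging)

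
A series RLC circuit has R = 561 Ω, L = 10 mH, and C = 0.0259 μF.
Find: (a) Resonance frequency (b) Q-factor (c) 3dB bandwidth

Step 1 — Resonance: ω₀ = 1/√(LC) = 1/√(0.01·2.59e-08) = 6.214e+04 rad/s.
Step 2 — f₀ = ω₀/(2π) = 9889 Hz.
Step 3 — Series Q: Q = ω₀L/R = 6.214e+04·0.01/561 = 1.108.
Step 4 — Bandwidth: Δω = ω₀/Q = 5.61e+04 rad/s; BW = Δω/(2π) = 8929 Hz.

(a) f₀ = 9889 Hz  (b) Q = 1.108  (c) BW = 8929 Hz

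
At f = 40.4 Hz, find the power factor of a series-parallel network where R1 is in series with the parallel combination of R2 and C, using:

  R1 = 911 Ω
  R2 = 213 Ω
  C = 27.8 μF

Step 1 — Angular frequency: ω = 2π·f = 2π·40.4 = 253.8 rad/s.
Step 2 — Component impedances:
  R1: Z = R = 911 Ω
  R2: Z = R = 213 Ω
  C: Z = 1/(jωC) = -j/(ω·C) = 0 - j141.7 Ω
Step 3 — Parallel branch: R2 || C = 1/(1/R2 + 1/C) = 65.35 - j98.23 Ω.
Step 4 — Series with R1: Z_total = R1 + (R2 || C) = 976.4 - j98.23 Ω = 981.3∠-5.7° Ω.
Step 5 — Power factor: PF = cos(φ) = Re(Z)/|Z| = 976.4/981.3 = 0.995.
Step 6 — Type: Im(Z) = -98.23 ⇒ leading (phase φ = -5.7°).

PF = 0.995 (leading, φ = -5.7°)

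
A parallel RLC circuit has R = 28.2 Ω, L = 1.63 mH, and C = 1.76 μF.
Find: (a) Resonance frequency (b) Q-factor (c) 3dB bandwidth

Step 1 — Resonance: ω₀ = 1/√(LC) = 1/√(0.00163·1.76e-06) = 1.867e+04 rad/s.
Step 2 — f₀ = ω₀/(2π) = 2971 Hz.
Step 3 — Parallel Q: Q = R/(ω₀L) = 28.2/(1.867e+04·0.00163) = 0.9266.
Step 4 — Bandwidth: Δω = ω₀/Q = 2.015e+04 rad/s; BW = Δω/(2π) = 3207 Hz.

(a) f₀ = 2971 Hz  (b) Q = 0.9266  (c) BW = 3207 Hz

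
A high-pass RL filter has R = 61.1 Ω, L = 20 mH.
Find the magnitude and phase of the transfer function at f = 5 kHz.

Step 1 — Angular frequency: ω = 2π·5000 = 3.142e+04 rad/s.
Step 2 — Transfer function: H(jω) = jωL/(R + jωL).
Step 3 — Numerator jωL = j·628.3; denominator R + jωL = 61.1 + j628.3.
Step 4 — H = 0.9906 + j0.09633.
Step 5 — Magnitude: |H| = 0.9953 (-0.0 dB); phase: φ = 5.6°.

|H| = 0.9953 (-0.0 dB), φ = 5.6°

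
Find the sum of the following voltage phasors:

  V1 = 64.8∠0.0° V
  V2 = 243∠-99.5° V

Step 1 — Convert each phasor to rectangular form:
  V1 = 64.8·(cos(0.0°) + j·sin(0.0°)) = 64.8 V
  V2 = 243·(cos(-99.5°) + j·sin(-99.5°)) = -40.11 - j239.7 V
Step 2 — Sum components: V_total = 24.69 - j239.7 V.
Step 3 — Convert to polar: |V_total| = 240.9 V, ∠V_total = -84.1°.

V_total = 240.9∠-84.1° V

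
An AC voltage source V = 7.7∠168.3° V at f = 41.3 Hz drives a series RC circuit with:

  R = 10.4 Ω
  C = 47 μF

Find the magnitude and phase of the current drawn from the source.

Step 1 — Angular frequency: ω = 2π·f = 2π·41.3 = 259.5 rad/s.
Step 2 — Component impedances:
  R: Z = R = 10.4 Ω
  C: Z = 1/(jωC) = -j/(ω·C) = 0 - j81.99 Ω
Step 3 — Series combination: Z_total = R + C = 10.4 - j81.99 Ω = 82.65∠-82.8° Ω.
Step 4 — Source phasor: V = 7.7∠168.3° V = -7.54 + j1.561 V.
Step 5 — Ohm's law: I = V / Z_total = (-7.54 + j1.561) / (10.4 - j81.99) = -0.03022 - j0.08813 A.
Step 6 — Convert to polar: |I| = 0.09316 A, ∠I = -108.9°.

I = 0.09316∠-108.9° A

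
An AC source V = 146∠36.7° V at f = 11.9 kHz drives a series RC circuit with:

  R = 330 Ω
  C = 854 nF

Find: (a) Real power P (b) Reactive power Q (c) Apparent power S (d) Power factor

Step 1 — Angular frequency: ω = 2π·f = 2π·1.19e+04 = 7.477e+04 rad/s.
Step 2 — Component impedances:
  R: Z = R = 330 Ω
  C: Z = 1/(jωC) = -j/(ω·C) = 0 - j15.66 Ω
Step 3 — Series combination: Z_total = R + C = 330 - j15.66 Ω = 330.4∠-2.7° Ω.
Step 4 — Source phasor: V = 146∠36.7° V = 117.1 + j87.25 V.
Step 5 — Current: I = V / Z = 0.3414 + j0.2806 A = 0.4419∠39.4° A.
Step 6 — Complex power: S = V·I* = 64.45 - j3.059 VA.
Step 7 — Real power: P = Re(S) = 64.45 W.
Step 8 — Reactive power: Q = Im(S) = -3.059 VAR.
Step 9 — Apparent power: |S| = 64.52 VA.
Step 10 — Power factor: PF = P/|S| = 0.9989 (leading).

(a) P = 64.45 W  (b) Q = -3.059 VAR  (c) S = 64.52 VA  (d) PF = 0.9989 (leading)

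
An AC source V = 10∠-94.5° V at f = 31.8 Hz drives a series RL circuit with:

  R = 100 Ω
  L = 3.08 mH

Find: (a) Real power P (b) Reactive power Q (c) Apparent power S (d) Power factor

Step 1 — Angular frequency: ω = 2π·f = 2π·31.8 = 199.8 rad/s.
Step 2 — Component impedances:
  R: Z = R = 100 Ω
  L: Z = jωL = j·199.8·0.00308 = 0 + j0.6154 Ω
Step 3 — Series combination: Z_total = R + L = 100 + j0.6154 Ω = 100∠0.4° Ω.
Step 4 — Source phasor: V = 10∠-94.5° V = -0.7846 - j9.969 V.
Step 5 — Current: I = V / Z = -0.008459 - j0.09964 A = 0.1∠-94.9° A.
Step 6 — Complex power: S = V·I* = 1 + j0.006154 VA.
Step 7 — Real power: P = Re(S) = 1 W.
Step 8 — Reactive power: Q = Im(S) = 0.006154 VAR.
Step 9 — Apparent power: |S| = 1 VA.
Step 10 — Power factor: PF = P/|S| = 1 (lagging).

(a) P = 1 W  (b) Q = 0.006154 VAR  (c) S = 1 VA  (d) PF = 1 (lagging)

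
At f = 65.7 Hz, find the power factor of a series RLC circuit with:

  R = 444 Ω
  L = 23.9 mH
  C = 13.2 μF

Step 1 — Angular frequency: ω = 2π·f = 2π·65.7 = 412.8 rad/s.
Step 2 — Component impedances:
  R: Z = R = 444 Ω
  L: Z = jωL = j·412.8·0.0239 = 0 + j9.866 Ω
  C: Z = 1/(jωC) = -j/(ω·C) = 0 - j183.5 Ω
Step 3 — Series combination: Z_total = R + L + C = 444 - j173.7 Ω = 476.8∠-21.4° Ω.
Step 4 — Power factor: PF = cos(φ) = Re(Z)/|Z| = 444/476.75 = 0.9313.
Step 5 — Type: Im(Z) = -173.7 ⇒ leading (phase φ = -21.4°).

PF = 0.9313 (leading, φ = -21.4°)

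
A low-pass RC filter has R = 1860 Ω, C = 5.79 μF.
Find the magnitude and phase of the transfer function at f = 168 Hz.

Step 1 — Angular frequency: ω = 2π·168 = 1056 rad/s.
Step 2 — Transfer function: H(jω) = 1/(1 + jωRC).
Step 3 — Denominator: 1 + jωRC = 1 + j·1056·1860·5.79e-06 = 1 + j11.37.
Step 4 — H = 0.007679 - j0.08729.
Step 5 — Magnitude: |H| = 0.08763 (-21.1 dB); phase: φ = -85.0°.

|H| = 0.08763 (-21.1 dB), φ = -85.0°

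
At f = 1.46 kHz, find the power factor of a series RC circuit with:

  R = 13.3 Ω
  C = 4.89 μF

Step 1 — Angular frequency: ω = 2π·f = 2π·1460 = 9173 rad/s.
Step 2 — Component impedances:
  R: Z = R = 13.3 Ω
  C: Z = 1/(jωC) = -j/(ω·C) = 0 - j22.29 Ω
Step 3 — Series combination: Z_total = R + C = 13.3 - j22.29 Ω = 25.96∠-59.2° Ω.
Step 4 — Power factor: PF = cos(φ) = Re(Z)/|Z| = 13.3/25.9585 = 0.5124.
Step 5 — Type: Im(Z) = -22.29 ⇒ leading (phase φ = -59.2°).

PF = 0.5124 (leading, φ = -59.2°)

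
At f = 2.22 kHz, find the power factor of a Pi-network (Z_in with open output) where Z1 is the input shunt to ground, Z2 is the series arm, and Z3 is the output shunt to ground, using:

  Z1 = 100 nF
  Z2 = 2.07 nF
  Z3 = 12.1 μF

Step 1 — Angular frequency: ω = 2π·f = 2π·2220 = 1.395e+04 rad/s.
Step 2 — Component impedances:
  Z1: Z = 1/(jωC) = -j/(ω·C) = 0 - j716.9 Ω
  Z2: Z = 1/(jωC) = -j/(ω·C) = 0 - j3.463e+04 Ω
  Z3: Z = 1/(jωC) = -j/(ω·C) = 0 - j5.925 Ω
Step 3 — With open output, the series arm Z2 and the output shunt Z3 appear in series to ground: Z2 + Z3 = 0 - j3.464e+04 Ω.
Step 4 — Parallel with input shunt Z1: Z_in = Z1 || (Z2 + Z3) = 0 - j702.4 Ω = 702.4∠-90.0° Ω.
Step 5 — Power factor: PF = cos(φ) = Re(Z)/|Z| = 0/702.4 = 0.
Step 6 — Type: Im(Z) = -702.4 ⇒ leading (phase φ = -90.0°).

PF = 0 (leading, φ = -90.0°)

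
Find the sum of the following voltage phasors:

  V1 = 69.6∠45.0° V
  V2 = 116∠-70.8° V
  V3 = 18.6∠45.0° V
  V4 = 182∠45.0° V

Step 1 — Convert each phasor to rectangular form:
  V1 = 69.6·(cos(45.0°) + j·sin(45.0°)) = 49.21 + j49.21 V
  V2 = 116·(cos(-70.8°) + j·sin(-70.8°)) = 38.15 - j109.5 V
  V3 = 18.6·(cos(45.0°) + j·sin(45.0°)) = 13.15 + j13.15 V
  V4 = 182·(cos(45.0°) + j·sin(45.0°)) = 128.7 + j128.7 V
Step 2 — Sum components: V_total = 229.2 + j81.51 V.
Step 3 — Convert to polar: |V_total| = 243.3 V, ∠V_total = 19.6°.

V_total = 243.3∠19.6° V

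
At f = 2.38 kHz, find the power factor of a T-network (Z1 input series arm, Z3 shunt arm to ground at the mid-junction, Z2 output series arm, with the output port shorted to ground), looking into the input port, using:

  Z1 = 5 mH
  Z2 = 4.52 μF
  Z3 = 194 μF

Step 1 — Angular frequency: ω = 2π·f = 2π·2380 = 1.495e+04 rad/s.
Step 2 — Component impedances:
  Z1: Z = jωL = j·1.495e+04·0.005 = 0 + j74.77 Ω
  Z2: Z = 1/(jωC) = -j/(ω·C) = 0 - j14.79 Ω
  Z3: Z = 1/(jωC) = -j/(ω·C) = 0 - j0.3447 Ω
Step 3 — With the output port shorted to ground, the output series arm Z2 runs from the junction to ground; the shunt arm Z3 also runs from the junction to ground. They appear in parallel: Z3 || Z2 = 0 - j0.3369 Ω.
Step 4 — Series with input arm Z1: Z_in = Z1 + (Z3 || Z2) = 0 + j74.43 Ω = 74.43∠90.0° Ω.
Step 5 — Power factor: PF = cos(φ) = Re(Z)/|Z| = 0/74.43 = 0.
Step 6 — Type: Im(Z) = 74.43 ⇒ lagging (phase φ = 90.0°).

PF = 0 (lagging, φ = 90.0°)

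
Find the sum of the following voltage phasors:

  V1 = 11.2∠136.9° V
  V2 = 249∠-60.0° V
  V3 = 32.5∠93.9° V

Step 1 — Convert each phasor to rectangular form:
  V1 = 11.2·(cos(136.9°) + j·sin(136.9°)) = -8.178 + j7.653 V
  V2 = 249·(cos(-60.0°) + j·sin(-60.0°)) = 124.5 - j215.6 V
  V3 = 32.5·(cos(93.9°) + j·sin(93.9°)) = -2.21 + j32.42 V
Step 2 — Sum components: V_total = 114.1 - j175.6 V.
Step 3 — Convert to polar: |V_total| = 209.4 V, ∠V_total = -57.0°.

V_total = 209.4∠-57.0° V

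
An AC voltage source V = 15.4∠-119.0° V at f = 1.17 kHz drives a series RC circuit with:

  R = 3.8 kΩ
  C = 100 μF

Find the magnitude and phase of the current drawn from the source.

Step 1 — Angular frequency: ω = 2π·f = 2π·1170 = 7351 rad/s.
Step 2 — Component impedances:
  R: Z = R = 3800 Ω
  C: Z = 1/(jωC) = -j/(ω·C) = 0 - j1.36 Ω
Step 3 — Series combination: Z_total = R + C = 3800 - j1.36 Ω = 3800∠-0.0° Ω.
Step 4 — Source phasor: V = 15.4∠-119.0° V = -7.466 - j13.47 V.
Step 5 — Ohm's law: I = V / Z_total = (-7.466 - j13.47) / (3800 - j1.36) = -0.001963 - j0.003545 A.
Step 6 — Convert to polar: |I| = 0.004053 A, ∠I = -119.0°.

I = 0.004053∠-119.0° A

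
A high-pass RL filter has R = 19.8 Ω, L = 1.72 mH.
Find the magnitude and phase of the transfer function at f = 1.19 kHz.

Step 1 — Angular frequency: ω = 2π·1190 = 7477 rad/s.
Step 2 — Transfer function: H(jω) = jωL/(R + jωL).
Step 3 — Numerator jωL = j·12.86; denominator R + jωL = 19.8 + j12.86.
Step 4 — H = 0.2967 + j0.4568.
Step 5 — Magnitude: |H| = 0.5447 (-5.3 dB); phase: φ = 57.0°.

|H| = 0.5447 (-5.3 dB), φ = 57.0°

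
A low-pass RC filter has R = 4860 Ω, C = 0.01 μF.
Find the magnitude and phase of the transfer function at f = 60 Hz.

Step 1 — Angular frequency: ω = 2π·60 = 377 rad/s.
Step 2 — Transfer function: H(jω) = 1/(1 + jωRC).
Step 3 — Denominator: 1 + jωRC = 1 + j·377·4860·1e-08 = 1 + j0.01832.
Step 4 — H = 0.9997 - j0.01832.
Step 5 — Magnitude: |H| = 0.9998 (-0.0 dB); phase: φ = -1.0°.

|H| = 0.9998 (-0.0 dB), φ = -1.0°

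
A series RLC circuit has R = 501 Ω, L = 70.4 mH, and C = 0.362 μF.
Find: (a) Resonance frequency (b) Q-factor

Step 1 — Resonance condition Im(Z)=0 gives ω₀ = 1/√(LC).
Step 2 — ω₀ = 1/√(0.0704·3.62e-07) = 6264 rad/s.
Step 3 — f₀ = ω₀/(2π) = 997 Hz.
Step 4 — Series Q: Q = ω₀L/R = 6264·0.0704/501 = 0.8802.

(a) f₀ = 997 Hz  (b) Q = 0.8802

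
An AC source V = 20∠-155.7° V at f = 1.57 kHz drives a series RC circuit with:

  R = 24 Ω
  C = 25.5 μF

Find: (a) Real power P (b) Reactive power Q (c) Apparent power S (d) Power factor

Step 1 — Angular frequency: ω = 2π·f = 2π·1570 = 9865 rad/s.
Step 2 — Component impedances:
  R: Z = R = 24 Ω
  C: Z = 1/(jωC) = -j/(ω·C) = 0 - j3.975 Ω
Step 3 — Series combination: Z_total = R + C = 24 - j3.975 Ω = 24.33∠-9.4° Ω.
Step 4 — Source phasor: V = 20∠-155.7° V = -18.23 - j8.23 V.
Step 5 — Current: I = V / Z = -0.6839 - j0.4562 A = 0.8221∠-146.3° A.
Step 6 — Complex power: S = V·I* = 16.22 - j2.687 VA.
Step 7 — Real power: P = Re(S) = 16.22 W.
Step 8 — Reactive power: Q = Im(S) = -2.687 VAR.
Step 9 — Apparent power: |S| = 16.44 VA.
Step 10 — Power factor: PF = P/|S| = 0.9866 (leading).

(a) P = 16.22 W  (b) Q = -2.687 VAR  (c) S = 16.44 VA  (d) PF = 0.9866 (leading)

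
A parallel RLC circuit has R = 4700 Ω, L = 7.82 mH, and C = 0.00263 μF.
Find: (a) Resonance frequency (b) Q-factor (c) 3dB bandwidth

Step 1 — Resonance: ω₀ = 1/√(LC) = 1/√(0.00782·2.63e-09) = 2.205e+05 rad/s.
Step 2 — f₀ = ω₀/(2π) = 3.509e+04 Hz.
Step 3 — Parallel Q: Q = R/(ω₀L) = 4700/(2.205e+05·0.00782) = 2.726.
Step 4 — Bandwidth: Δω = ω₀/Q = 8.09e+04 rad/s; BW = Δω/(2π) = 1.288e+04 Hz.

(a) f₀ = 3.509e+04 Hz  (b) Q = 2.726  (c) BW = 1.288e+04 Hz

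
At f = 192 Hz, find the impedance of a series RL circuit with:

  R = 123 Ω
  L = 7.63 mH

Step 1 — Angular frequency: ω = 2π·f = 2π·192 = 1206 rad/s.
Step 2 — Component impedances:
  R: Z = R = 123 Ω
  L: Z = jωL = j·1206·0.00763 = 0 + j9.205 Ω
Step 3 — Series combination: Z_total = R + L = 123 + j9.205 Ω = 123.3∠4.3° Ω.

Z = 123 + j9.205 Ω = 123.3∠4.3° Ω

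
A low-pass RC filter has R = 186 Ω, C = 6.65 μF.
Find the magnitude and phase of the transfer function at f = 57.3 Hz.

Step 1 — Angular frequency: ω = 2π·57.3 = 360 rad/s.
Step 2 — Transfer function: H(jω) = 1/(1 + jωRC).
Step 3 — Denominator: 1 + jωRC = 1 + j·360·186·6.65e-06 = 1 + j0.4453.
Step 4 — H = 0.8345 - j0.3716.
Step 5 — Magnitude: |H| = 0.9135 (-0.8 dB); phase: φ = -24.0°.

|H| = 0.9135 (-0.8 dB), φ = -24.0°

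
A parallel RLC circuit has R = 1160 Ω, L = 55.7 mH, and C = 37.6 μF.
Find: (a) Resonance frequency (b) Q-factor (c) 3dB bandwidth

Step 1 — Resonance: ω₀ = 1/√(LC) = 1/√(0.0557·3.76e-05) = 691 rad/s.
Step 2 — f₀ = ω₀/(2π) = 110 Hz.
Step 3 — Parallel Q: Q = R/(ω₀L) = 1160/(691·0.0557) = 30.14.
Step 4 — Bandwidth: Δω = ω₀/Q = 22.93 rad/s; BW = Δω/(2π) = 3.649 Hz.

(a) f₀ = 110 Hz  (b) Q = 30.14  (c) BW = 3.649 Hz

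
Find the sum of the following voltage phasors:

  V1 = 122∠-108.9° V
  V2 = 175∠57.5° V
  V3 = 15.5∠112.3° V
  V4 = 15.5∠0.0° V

Step 1 — Convert each phasor to rectangular form:
  V1 = 122·(cos(-108.9°) + j·sin(-108.9°)) = -39.52 - j115.4 V
  V2 = 175·(cos(57.5°) + j·sin(57.5°)) = 94.03 + j147.6 V
  V3 = 15.5·(cos(112.3°) + j·sin(112.3°)) = -5.882 + j14.34 V
  V4 = 15.5·(cos(0.0°) + j·sin(0.0°)) = 15.5 V
Step 2 — Sum components: V_total = 64.13 + j46.51 V.
Step 3 — Convert to polar: |V_total| = 79.22 V, ∠V_total = 36.0°.

V_total = 79.22∠36.0° V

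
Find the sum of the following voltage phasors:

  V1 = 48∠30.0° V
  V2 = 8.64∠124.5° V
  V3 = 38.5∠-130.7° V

Step 1 — Convert each phasor to rectangular form:
  V1 = 48·(cos(30.0°) + j·sin(30.0°)) = 41.57 + j24 V
  V2 = 8.64·(cos(124.5°) + j·sin(124.5°)) = -4.894 + j7.12 V
  V3 = 38.5·(cos(-130.7°) + j·sin(-130.7°)) = -25.11 - j29.19 V
Step 2 — Sum components: V_total = 11.57 + j1.932 V.
Step 3 — Convert to polar: |V_total| = 11.73 V, ∠V_total = 9.5°.

V_total = 11.73∠9.5° V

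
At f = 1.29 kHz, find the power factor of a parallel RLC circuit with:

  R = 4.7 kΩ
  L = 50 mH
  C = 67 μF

Step 1 — Angular frequency: ω = 2π·f = 2π·1290 = 8105 rad/s.
Step 2 — Component impedances:
  R: Z = R = 4700 Ω
  L: Z = jωL = j·8105·0.05 = 0 + j405.3 Ω
  C: Z = 1/(jωC) = -j/(ω·C) = 0 - j1.841 Ω
Step 3 — Parallel combination: 1/Z_total = 1/R + 1/L + 1/C; Z_total = 0.0007281 - j1.85 Ω = 1.85∠-90.0° Ω.
Step 4 — Power factor: PF = cos(φ) = Re(Z)/|Z| = 0.0007281/1.85 = 0.0003936.
Step 5 — Type: Im(Z) = -1.85 ⇒ leading (phase φ = -90.0°).

PF = 0.0003936 (leading, φ = -90.0°)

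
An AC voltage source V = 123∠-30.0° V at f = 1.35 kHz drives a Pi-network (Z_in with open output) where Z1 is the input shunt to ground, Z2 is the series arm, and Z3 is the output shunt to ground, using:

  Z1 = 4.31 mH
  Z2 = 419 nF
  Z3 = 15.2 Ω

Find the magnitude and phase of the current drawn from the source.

Step 1 — Angular frequency: ω = 2π·f = 2π·1350 = 8482 rad/s.
Step 2 — Component impedances:
  Z1: Z = jωL = j·8482·0.00431 = 0 + j36.56 Ω
  Z2: Z = 1/(jωC) = -j/(ω·C) = 0 - j281.4 Ω
  Z3: Z = R = 15.2 Ω
Step 3 — With open output, the series arm Z2 and the output shunt Z3 appear in series to ground: Z2 + Z3 = 15.2 - j281.4 Ω.
Step 4 — Parallel with input shunt Z1: Z_in = Z1 || (Z2 + Z3) = 0.3377 + j42 Ω = 42∠89.5° Ω.
Step 5 — Source phasor: V = 123∠-30.0° V = 106.5 - j61.5 V.
Step 6 — Ohm's law: I = V / Z_total = (106.5 - j61.5) / (0.3377 + j42) = -1.444 - j2.548 A.
Step 7 — Convert to polar: |I| = 2.929 A, ∠I = -119.5°.

I = 2.929∠-119.5° A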